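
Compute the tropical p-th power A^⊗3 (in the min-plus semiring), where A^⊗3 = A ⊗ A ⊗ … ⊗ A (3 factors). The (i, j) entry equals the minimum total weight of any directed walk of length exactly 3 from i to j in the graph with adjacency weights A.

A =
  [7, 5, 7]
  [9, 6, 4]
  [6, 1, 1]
A^⊗3 =
  [14, 9, 9]
  [11, 6, 6]
  [8, 3, 3]

Each entry (A^⊗3)_ij equals the minimum over all length-3 walks i = v_0 → v_1 → … → v_3 = j of Σ_t A[v_t][v_{t+1}]. For example, for (i, j) = (0, 2) we minimise over 9 possible intermediate vertex sequences; the minimum is 9, attained along the walk 0 → 2 → 2 → 2.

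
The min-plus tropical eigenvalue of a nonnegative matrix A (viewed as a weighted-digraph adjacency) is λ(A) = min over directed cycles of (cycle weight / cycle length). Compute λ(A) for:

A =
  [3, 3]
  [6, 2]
λ(A) = 2

Enumerate directed cycles and compute their means (weight / length). Sample:
  cycle 0 → 0: weight = 3, length = 1, mean = 3/1 ≈ 3.000
  cycle 1 → 1: weight = 2, length = 1, mean = 2/1 ≈ 2.000
  cycle 0 → 1 → 0: weight = 9, length = 2, mean = 9/2 ≈ 4.500
  cycle 1 → 0 → 1: weight = 9, length = 2, mean = 9/2 ≈ 4.500
Minimum mean = 2.000, attained e.g. along the cycle 1 → 1 with weight 2 and length 1. So λ(A) = 2/1 = 2.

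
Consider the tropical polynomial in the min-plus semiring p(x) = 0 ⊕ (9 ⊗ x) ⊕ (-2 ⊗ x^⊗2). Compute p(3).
p(3) = 0

A tropical monomial a ⊗ x^⊗i evaluates to a + i · x. Evaluating each term at x = 3:
  Term 0 contributes 0 + 0 · 3 = 0
  Term 1 contributes 9 + 1 · 3 = 12
  Term 2 contributes -2 + 2 · 3 = 4
p(3) = ⊕ of these = min[0, 12, 4] = 0.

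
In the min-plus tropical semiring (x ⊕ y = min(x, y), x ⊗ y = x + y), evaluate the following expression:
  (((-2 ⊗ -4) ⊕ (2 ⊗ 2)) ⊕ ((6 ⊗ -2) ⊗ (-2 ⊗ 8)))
(((-2 ⊗ -4) ⊕ (2 ⊗ 2)) ⊕ ((6 ⊗ -2) ⊗ (-2 ⊗ 8))) = -6

Expand innermost to outermost. Recall ⊕ takes the minimum of its arguments and ⊗ takes their sum. Working out the expression (((-2 ⊗ -4) ⊕ (2 ⊗ 2)) ⊕ ((6 ⊗ -2) ⊗ (-2 ⊗ 8))) gives -6.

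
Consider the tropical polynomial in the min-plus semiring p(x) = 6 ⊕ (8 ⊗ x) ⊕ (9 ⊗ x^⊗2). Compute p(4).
p(4) = 6

A tropical monomial a ⊗ x^⊗i evaluates to a + i · x. Evaluating each term at x = 4:
  Term 0 contributes 6 + 0 · 4 = 6
  Term 1 contributes 8 + 1 · 4 = 12
  Term 2 contributes 9 + 2 · 4 = 17
p(4) = ⊕ of these = min[6, 12, 17] = 6.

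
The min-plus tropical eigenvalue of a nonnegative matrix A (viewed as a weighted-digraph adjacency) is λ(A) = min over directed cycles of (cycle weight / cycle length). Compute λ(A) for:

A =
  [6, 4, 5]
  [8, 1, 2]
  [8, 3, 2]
λ(A) = 1

Enumerate directed cycles and compute their means (weight / length). Sample:
  cycle 0 → 0: weight = 6, length = 1, mean = 6/1 ≈ 6.000
  cycle 1 → 1: weight = 1, length = 1, mean = 1/1 ≈ 1.000
  cycle 2 → 2: weight = 2, length = 1, mean = 2/1 ≈ 2.000
  cycle 0 → 1 → 0: weight = 12, length = 2, mean = 12/2 ≈ 6.000
  cycle 0 → 2 → 0: weight = 13, length = 2, mean = 13/2 ≈ 6.500
  cycle 1 → 0 → 1: weight = 12, length = 2, mean = 12/2 ≈ 6.000
Minimum mean = 1.000, attained e.g. along the cycle 1 → 1 with weight 1 and length 1. So λ(A) = 1/1 = 1.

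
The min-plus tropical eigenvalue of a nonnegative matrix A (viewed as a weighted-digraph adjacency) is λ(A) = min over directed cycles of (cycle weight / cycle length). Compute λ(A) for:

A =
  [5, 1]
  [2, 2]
λ(A) = 3/2

Enumerate directed cycles and compute their means (weight / length). Sample:
  cycle 0 → 0: weight = 5, length = 1, mean = 5/1 ≈ 5.000
  cycle 1 → 1: weight = 2, length = 1, mean = 2/1 ≈ 2.000
  cycle 0 → 1 → 0: weight = 3, length = 2, mean = 3/2 ≈ 1.500
  cycle 1 → 0 → 1: weight = 3, length = 2, mean = 3/2 ≈ 1.500
Minimum mean = 1.500, attained e.g. along the cycle 0 → 1 → 0 with weight 3 and length 2. So λ(A) = 3/2 = 3/2.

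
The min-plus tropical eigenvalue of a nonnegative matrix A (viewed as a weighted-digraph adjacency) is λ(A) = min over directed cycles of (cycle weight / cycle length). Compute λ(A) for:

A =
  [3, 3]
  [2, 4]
λ(A) = 5/2

Enumerate directed cycles and compute their means (weight / length). Sample:
  cycle 0 → 0: weight = 3, length = 1, mean = 3/1 ≈ 3.000
  cycle 1 → 1: weight = 4, length = 1, mean = 4/1 ≈ 4.000
  cycle 0 → 1 → 0: weight = 5, length = 2, mean = 5/2 ≈ 2.500
  cycle 1 → 0 → 1: weight = 5, length = 2, mean = 5/2 ≈ 2.500
Minimum mean = 2.500, attained e.g. along the cycle 0 → 1 → 0 with weight 5 and length 2. So λ(A) = 5/2 = 5/2.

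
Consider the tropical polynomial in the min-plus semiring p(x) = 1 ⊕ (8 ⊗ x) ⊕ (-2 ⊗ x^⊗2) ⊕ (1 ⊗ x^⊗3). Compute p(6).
p(6) = 1

A tropical monomial a ⊗ x^⊗i evaluates to a + i · x. Evaluating each term at x = 6:
  Term 0 contributes 1 + 0 · 6 = 1
  Term 1 contributes 8 + 1 · 6 = 14
  Term 2 contributes -2 + 2 · 6 = 10
  Term 3 contributes 1 + 3 · 6 = 19
p(6) = ⊕ of these = min[1, 14, 10, 19] = 1.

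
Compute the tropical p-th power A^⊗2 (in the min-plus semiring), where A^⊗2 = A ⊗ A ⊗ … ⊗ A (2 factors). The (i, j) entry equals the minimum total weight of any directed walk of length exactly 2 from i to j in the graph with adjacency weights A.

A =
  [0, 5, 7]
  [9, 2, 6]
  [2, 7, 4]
A^⊗2 =
  [0, 5, 7]
  [8, 4, 8]
  [2, 7, 8]

Each entry (A^⊗2)_ij equals the minimum over all length-2 walks i = v_0 → v_1 → … → v_2 = j of Σ_t A[v_t][v_{t+1}]. For example, for (i, j) = (0, 2) we minimise over 3 possible intermediate vertex sequences; the minimum is 7, attained along the walk 0 → 0 → 2.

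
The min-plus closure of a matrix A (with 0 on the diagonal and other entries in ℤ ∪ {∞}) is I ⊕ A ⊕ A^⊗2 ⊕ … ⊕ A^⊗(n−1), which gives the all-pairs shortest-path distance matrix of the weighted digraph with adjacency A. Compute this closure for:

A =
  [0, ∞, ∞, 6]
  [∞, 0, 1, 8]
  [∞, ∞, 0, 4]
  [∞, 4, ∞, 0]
Closure =
  [0, 10, 11, 6]
  [∞, 0, 1, 5]
  [∞, 8, 0, 4]
  [∞, 4, 5, 0]

This is the Floyd-Warshall all-pairs shortest-path computation. For each intermediate vertex k = 0, 1, …, 3, update dist[i][j] ← min(dist[i][j], dist[i][k] + dist[k][j]). The final matrix gives, for each (i, j), the minimum total weight of any directed path from i to j (possibly empty when i = j).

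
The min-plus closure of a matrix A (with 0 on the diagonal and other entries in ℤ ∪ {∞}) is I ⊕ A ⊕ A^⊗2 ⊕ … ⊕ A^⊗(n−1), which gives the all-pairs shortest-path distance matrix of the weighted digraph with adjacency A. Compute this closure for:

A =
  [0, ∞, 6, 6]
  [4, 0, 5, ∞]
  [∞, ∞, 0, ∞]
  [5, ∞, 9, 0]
Closure =
  [0, ∞, 6, 6]
  [4, 0, 5, 10]
  [∞, ∞, 0, ∞]
  [5, ∞, 9, 0]

This is the Floyd-Warshall all-pairs shortest-path computation. For each intermediate vertex k = 0, 1, …, 3, update dist[i][j] ← min(dist[i][j], dist[i][k] + dist[k][j]). The final matrix gives, for each (i, j), the minimum total weight of any directed path from i to j (possibly empty when i = j).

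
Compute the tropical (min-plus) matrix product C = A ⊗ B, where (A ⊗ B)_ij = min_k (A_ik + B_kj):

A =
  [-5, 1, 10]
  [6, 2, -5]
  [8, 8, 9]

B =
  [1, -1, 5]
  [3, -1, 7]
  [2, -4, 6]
A ⊗ B =
  [-4, -6, 0]
  [-3, -9, 1]
  [9, 5, 13]

Apply the min-plus product entry-by-entry:
  C[0][0] = min over k of (A[0][0] + B[0][0] = -5 + 1 = -4, A[0][1] + B[1][0] = 1 + 3 = 4, A[0][2] + B[2][0] = 10 + 2 = 12) = -4 (attained at k = 0)
  C[0][1] = min over k of (A[0][0] + B[0][1] = -5 + -1 = -6, A[0][1] + B[1][1] = 1 + -1 = 0, A[0][2] + B[2][1] = 10 + -4 = 6) = -6 (attained at k = 0)
  C[0][2] = min over k of (A[0][0] + B[0][2] = -5 + 5 = 0, A[0][1] + B[1][2] = 1 + 7 = 8, A[0][2] + B[2][2] = 10 + 6 = 16) = 0 (attained at k = 0)
  C[1][0] = min over k of (A[1][0] + B[0][0] = 6 + 1 = 7, A[1][1] + B[1][0] = 2 + 3 = 5, A[1][2] + B[2][0] = -5 + 2 = -3) = -3 (attained at k = 2)
  C[1][1] = min over k of (A[1][0] + B[0][1] = 6 + -1 = 5, A[1][1] + B[1][1] = 2 + -1 = 1, A[1][2] + B[2][1] = -5 + -4 = -9) = -9 (attained at k = 2)
  C[1][2] = min over k of (A[1][0] + B[0][2] = 6 + 5 = 11, A[1][1] + B[1][2] = 2 + 7 = 9, A[1][2] + B[2][2] = -5 + 6 = 1) = 1 (attained at k = 2)
  C[2][0] = min over k of (A[2][0] + B[0][0] = 8 + 1 = 9, A[2][1] + B[1][0] = 8 + 3 = 11, A[2][2] + B[2][0] = 9 + 2 = 11) = 9 (attained at k = 0)
  C[2][1] = min over k of (A[2][0] + B[0][1] = 8 + -1 = 7, A[2][1] + B[1][1] = 8 + -1 = 7, A[2][2] + B[2][1] = 9 + -4 = 5) = 5 (attained at k = 2)
  C[2][2] = min over k of (A[2][0] + B[0][2] = 8 + 5 = 13, A[2][1] + B[1][2] = 8 + 7 = 15, A[2][2] + B[2][2] = 9 + 6 = 15) = 13 (attained at k = 0)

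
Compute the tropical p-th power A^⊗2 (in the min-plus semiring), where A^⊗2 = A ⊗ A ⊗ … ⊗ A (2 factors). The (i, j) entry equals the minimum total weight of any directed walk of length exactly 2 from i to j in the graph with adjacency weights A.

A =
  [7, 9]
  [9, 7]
A^⊗2 =
  [14, 16]
  [16, 14]

Each entry (A^⊗2)_ij equals the minimum over all length-2 walks i = v_0 → v_1 → … → v_2 = j of Σ_t A[v_t][v_{t+1}]. For example, for (i, j) = (0, 1) we minimise over 2 possible intermediate vertex sequences; the minimum is 16, attained along the walk 0 → 0 → 1.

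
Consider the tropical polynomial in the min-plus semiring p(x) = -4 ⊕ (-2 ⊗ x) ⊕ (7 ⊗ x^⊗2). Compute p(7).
p(7) = -4

A tropical monomial a ⊗ x^⊗i evaluates to a + i · x. Evaluating each term at x = 7:
  Term 0 contributes -4 + 0 · 7 = -4
  Term 1 contributes -2 + 1 · 7 = 5
  Term 2 contributes 7 + 2 · 7 = 21
p(7) = ⊕ of these = min[-4, 5, 21] = -4.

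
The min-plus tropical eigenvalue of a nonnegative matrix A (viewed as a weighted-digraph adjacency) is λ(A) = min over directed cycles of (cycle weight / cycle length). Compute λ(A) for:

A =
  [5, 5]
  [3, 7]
λ(A) = 4

Enumerate directed cycles and compute their means (weight / length). Sample:
  cycle 0 → 0: weight = 5, length = 1, mean = 5/1 ≈ 5.000
  cycle 1 → 1: weight = 7, length = 1, mean = 7/1 ≈ 7.000
  cycle 0 → 1 → 0: weight = 8, length = 2, mean = 8/2 ≈ 4.000
  cycle 1 → 0 → 1: weight = 8, length = 2, mean = 8/2 ≈ 4.000
Minimum mean = 4.000, attained e.g. along the cycle 0 → 1 → 0 with weight 8 and length 2. So λ(A) = 8/2 = 4.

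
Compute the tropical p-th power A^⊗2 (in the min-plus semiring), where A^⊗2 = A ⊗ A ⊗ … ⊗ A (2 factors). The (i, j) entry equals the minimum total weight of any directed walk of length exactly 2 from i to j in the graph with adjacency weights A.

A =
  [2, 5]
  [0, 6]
A^⊗2 =
  [4, 7]
  [2, 5]

Each entry (A^⊗2)_ij equals the minimum over all length-2 walks i = v_0 → v_1 → … → v_2 = j of Σ_t A[v_t][v_{t+1}]. For example, for (i, j) = (0, 1) we minimise over 2 possible intermediate vertex sequences; the minimum is 7, attained along the walk 0 → 0 → 1.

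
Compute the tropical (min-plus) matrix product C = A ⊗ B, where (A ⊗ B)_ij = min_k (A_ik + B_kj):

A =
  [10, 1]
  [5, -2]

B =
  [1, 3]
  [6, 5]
A ⊗ B =
  [7, 6]
  [4, 3]

Apply the min-plus product entry-by-entry:
  C[0][0] = min over k of (A[0][0] + B[0][0] = 10 + 1 = 11, A[0][1] + B[1][0] = 1 + 6 = 7) = 7 (attained at k = 1)
  C[0][1] = min over k of (A[0][0] + B[0][1] = 10 + 3 = 13, A[0][1] + B[1][1] = 1 + 5 = 6) = 6 (attained at k = 1)
  C[1][0] = min over k of (A[1][0] + B[0][0] = 5 + 1 = 6, A[1][1] + B[1][0] = -2 + 6 = 4) = 4 (attained at k = 1)
  C[1][1] = min over k of (A[1][0] + B[0][1] = 5 + 3 = 8, A[1][1] + B[1][1] = -2 + 5 = 3) = 3 (attained at k = 1)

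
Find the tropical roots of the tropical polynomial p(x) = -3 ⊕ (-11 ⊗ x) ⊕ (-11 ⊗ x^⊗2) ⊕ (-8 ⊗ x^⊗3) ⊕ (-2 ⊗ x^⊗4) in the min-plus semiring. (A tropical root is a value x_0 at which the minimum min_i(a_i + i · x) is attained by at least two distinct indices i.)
Roots: {-6, -3, 0, 8}

Each tropical root is a break point of the lower envelope of the lines y = a_i + i · x (there are 5 lines, with slopes 0, 1, ..., 4). Only the lines that attain the minimum somewhere contribute to roots; other lines are dominated. Here the surviving (envelope) indices are i = 4, i = 3, i = 2, i = 1, i = 0.
Intersections between consecutive envelope lines give the roots: for adjacent envelope indices i < j the intersection is x = (a_i − a_j) / (j − i). Reading off the sorted break points: {-6, -3, 0, 8}.
Verification: at each break x_0, at least two indices attain the minimum of min_i(a_i + i · x_0).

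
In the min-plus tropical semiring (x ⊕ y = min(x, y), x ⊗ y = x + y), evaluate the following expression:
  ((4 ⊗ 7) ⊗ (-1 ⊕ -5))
((4 ⊗ 7) ⊗ (-1 ⊕ -5)) = 6

Expand innermost to outermost. Recall ⊕ takes the minimum of its arguments and ⊗ takes their sum. Working out the expression ((4 ⊗ 7) ⊗ (-1 ⊕ -5)) gives 6.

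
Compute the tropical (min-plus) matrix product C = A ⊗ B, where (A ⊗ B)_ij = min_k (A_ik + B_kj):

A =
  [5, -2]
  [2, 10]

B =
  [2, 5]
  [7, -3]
A ⊗ B =
  [5, -5]
  [4, 7]

Apply the min-plus product entry-by-entry:
  C[0][0] = min over k of (A[0][0] + B[0][0] = 5 + 2 = 7, A[0][1] + B[1][0] = -2 + 7 = 5) = 5 (attained at k = 1)
  C[0][1] = min over k of (A[0][0] + B[0][1] = 5 + 5 = 10, A[0][1] + B[1][1] = -2 + -3 = -5) = -5 (attained at k = 1)
  C[1][0] = min over k of (A[1][0] + B[0][0] = 2 + 2 = 4, A[1][1] + B[1][0] = 10 + 7 = 17) = 4 (attained at k = 0)
  C[1][1] = min over k of (A[1][0] + B[0][1] = 2 + 5 = 7, A[1][1] + B[1][1] = 10 + -3 = 7) = 7 (attained at k = 0)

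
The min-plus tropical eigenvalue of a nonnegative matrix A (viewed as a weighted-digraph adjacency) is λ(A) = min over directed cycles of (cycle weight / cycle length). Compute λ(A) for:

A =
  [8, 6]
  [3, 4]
λ(A) = 4

Enumerate directed cycles and compute their means (weight / length). Sample:
  cycle 0 → 0: weight = 8, length = 1, mean = 8/1 ≈ 8.000
  cycle 1 → 1: weight = 4, length = 1, mean = 4/1 ≈ 4.000
  cycle 0 → 1 → 0: weight = 9, length = 2, mean = 9/2 ≈ 4.500
  cycle 1 → 0 → 1: weight = 9, length = 2, mean = 9/2 ≈ 4.500
Minimum mean = 4.000, attained e.g. along the cycle 1 → 1 with weight 4 and length 1. So λ(A) = 4/1 = 4.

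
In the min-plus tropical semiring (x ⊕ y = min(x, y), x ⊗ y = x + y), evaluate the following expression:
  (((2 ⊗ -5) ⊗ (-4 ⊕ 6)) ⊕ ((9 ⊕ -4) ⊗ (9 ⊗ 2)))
(((2 ⊗ -5) ⊗ (-4 ⊕ 6)) ⊕ ((9 ⊕ -4) ⊗ (9 ⊗ 2))) = -7

Expand innermost to outermost. Recall ⊕ takes the minimum of its arguments and ⊗ takes their sum. Working out the expression (((2 ⊗ -5) ⊗ (-4 ⊕ 6)) ⊕ ((9 ⊕ -4) ⊗ (9 ⊗ 2))) gives -7.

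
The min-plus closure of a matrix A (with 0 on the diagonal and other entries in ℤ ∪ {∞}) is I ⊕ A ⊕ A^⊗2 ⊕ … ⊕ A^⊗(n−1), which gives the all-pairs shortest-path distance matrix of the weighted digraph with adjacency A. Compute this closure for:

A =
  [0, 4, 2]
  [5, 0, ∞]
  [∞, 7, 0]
Closure =
  [0, 4, 2]
  [5, 0, 7]
  [12, 7, 0]

This is the Floyd-Warshall all-pairs shortest-path computation. For each intermediate vertex k = 0, 1, …, 2, update dist[i][j] ← min(dist[i][j], dist[i][k] + dist[k][j]). The final matrix gives, for each (i, j), the minimum total weight of any directed path from i to j (possibly empty when i = j).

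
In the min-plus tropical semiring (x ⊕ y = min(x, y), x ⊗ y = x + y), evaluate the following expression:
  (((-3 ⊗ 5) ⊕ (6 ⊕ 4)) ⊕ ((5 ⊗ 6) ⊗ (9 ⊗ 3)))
(((-3 ⊗ 5) ⊕ (6 ⊕ 4)) ⊕ ((5 ⊗ 6) ⊗ (9 ⊗ 3))) = 2

Expand innermost to outermost. Recall ⊕ takes the minimum of its arguments and ⊗ takes their sum. Working out the expression (((-3 ⊗ 5) ⊕ (6 ⊕ 4)) ⊕ ((5 ⊗ 6) ⊗ (9 ⊗ 3))) gives 2.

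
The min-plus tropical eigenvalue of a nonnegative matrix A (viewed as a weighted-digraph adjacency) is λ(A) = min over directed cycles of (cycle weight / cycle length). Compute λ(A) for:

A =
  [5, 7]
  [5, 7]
λ(A) = 5

Enumerate directed cycles and compute their means (weight / length). Sample:
  cycle 0 → 0: weight = 5, length = 1, mean = 5/1 ≈ 5.000
  cycle 1 → 1: weight = 7, length = 1, mean = 7/1 ≈ 7.000
  cycle 0 → 1 → 0: weight = 12, length = 2, mean = 12/2 ≈ 6.000
  cycle 1 → 0 → 1: weight = 12, length = 2, mean = 12/2 ≈ 6.000
Minimum mean = 5.000, attained e.g. along the cycle 0 → 0 with weight 5 and length 1. So λ(A) = 5/1 = 5.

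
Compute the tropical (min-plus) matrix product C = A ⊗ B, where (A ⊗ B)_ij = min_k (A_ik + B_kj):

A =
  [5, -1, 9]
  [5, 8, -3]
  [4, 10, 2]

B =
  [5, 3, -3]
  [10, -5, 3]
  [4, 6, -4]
A ⊗ B =
  [9, -6, 2]
  [1, 3, -7]
  [6, 5, -2]

Apply the min-plus product entry-by-entry:
  C[0][0] = min over k of (A[0][0] + B[0][0] = 5 + 5 = 10, A[0][1] + B[1][0] = -1 + 10 = 9, A[0][2] + B[2][0] = 9 + 4 = 13) = 9 (attained at k = 1)
  C[0][1] = min over k of (A[0][0] + B[0][1] = 5 + 3 = 8, A[0][1] + B[1][1] = -1 + -5 = -6, A[0][2] + B[2][1] = 9 + 6 = 15) = -6 (attained at k = 1)
  C[0][2] = min over k of (A[0][0] + B[0][2] = 5 + -3 = 2, A[0][1] + B[1][2] = -1 + 3 = 2, A[0][2] + B[2][2] = 9 + -4 = 5) = 2 (attained at k = 0)
  C[1][0] = min over k of (A[1][0] + B[0][0] = 5 + 5 = 10, A[1][1] + B[1][0] = 8 + 10 = 18, A[1][2] + B[2][0] = -3 + 4 = 1) = 1 (attained at k = 2)
  C[1][1] = min over k of (A[1][0] + B[0][1] = 5 + 3 = 8, A[1][1] + B[1][1] = 8 + -5 = 3, A[1][2] + B[2][1] = -3 + 6 = 3) = 3 (attained at k = 1)
  C[1][2] = min over k of (A[1][0] + B[0][2] = 5 + -3 = 2, A[1][1] + B[1][2] = 8 + 3 = 11, A[1][2] + B[2][2] = -3 + -4 = -7) = -7 (attained at k = 2)
  C[2][0] = min over k of (A[2][0] + B[0][0] = 4 + 5 = 9, A[2][1] + B[1][0] = 10 + 10 = 20, A[2][2] + B[2][0] = 2 + 4 = 6) = 6 (attained at k = 2)
  C[2][1] = min over k of (A[2][0] + B[0][1] = 4 + 3 = 7, A[2][1] + B[1][1] = 10 + -5 = 5, A[2][2] + B[2][1] = 2 + 6 = 8) = 5 (attained at k = 1)
  C[2][2] = min over k of (A[2][0] + B[0][2] = 4 + -3 = 1, A[2][1] + B[1][2] = 10 + 3 = 13, A[2][2] + B[2][2] = 2 + -4 = -2) = -2 (attained at k = 2)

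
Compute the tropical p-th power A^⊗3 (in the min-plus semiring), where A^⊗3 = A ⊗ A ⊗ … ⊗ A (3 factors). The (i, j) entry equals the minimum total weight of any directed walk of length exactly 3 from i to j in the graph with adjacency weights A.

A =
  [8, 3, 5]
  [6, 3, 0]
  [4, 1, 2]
A^⊗3 =
  [7, 4, 5]
  [6, 3, 1]
  [5, 2, 3]

Each entry (A^⊗3)_ij equals the minimum over all length-3 walks i = v_0 → v_1 → … → v_3 = j of Σ_t A[v_t][v_{t+1}]. For example, for (i, j) = (0, 2) we minimise over 9 possible intermediate vertex sequences; the minimum is 5, attained along the walk 0 → 1 → 2 → 2.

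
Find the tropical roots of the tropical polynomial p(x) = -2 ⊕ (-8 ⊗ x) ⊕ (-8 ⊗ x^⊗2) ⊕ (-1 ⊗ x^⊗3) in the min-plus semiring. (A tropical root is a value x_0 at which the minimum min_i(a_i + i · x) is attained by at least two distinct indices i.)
Roots: {-7, 0, 6}

Each tropical root is a break point of the lower envelope of the lines y = a_i + i · x (there are 4 lines, with slopes 0, 1, ..., 3). Only the lines that attain the minimum somewhere contribute to roots; other lines are dominated. Here the surviving (envelope) indices are i = 3, i = 2, i = 1, i = 0.
Intersections between consecutive envelope lines give the roots: for adjacent envelope indices i < j the intersection is x = (a_i − a_j) / (j − i). Reading off the sorted break points: {-7, 0, 6}.
Verification: at each break x_0, at least two indices attain the minimum of min_i(a_i + i · x_0).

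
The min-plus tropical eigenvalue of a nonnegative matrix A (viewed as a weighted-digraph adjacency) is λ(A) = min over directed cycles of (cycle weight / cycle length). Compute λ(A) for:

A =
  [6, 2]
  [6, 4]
λ(A) = 4

Enumerate directed cycles and compute their means (weight / length). Sample:
  cycle 0 → 0: weight = 6, length = 1, mean = 6/1 ≈ 6.000
  cycle 1 → 1: weight = 4, length = 1, mean = 4/1 ≈ 4.000
  cycle 0 → 1 → 0: weight = 8, length = 2, mean = 8/2 ≈ 4.000
  cycle 1 → 0 → 1: weight = 8, length = 2, mean = 8/2 ≈ 4.000
Minimum mean = 4.000, attained e.g. along the cycle 1 → 1 with weight 4 and length 1. So λ(A) = 4/1 = 4.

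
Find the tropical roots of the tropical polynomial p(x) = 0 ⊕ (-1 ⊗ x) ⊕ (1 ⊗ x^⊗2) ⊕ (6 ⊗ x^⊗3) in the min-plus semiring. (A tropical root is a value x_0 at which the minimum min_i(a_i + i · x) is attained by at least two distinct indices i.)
Roots: {-5, -2, 1}

Each tropical root is a break point of the lower envelope of the lines y = a_i + i · x (there are 4 lines, with slopes 0, 1, ..., 3). Only the lines that attain the minimum somewhere contribute to roots; other lines are dominated. Here the surviving (envelope) indices are i = 3, i = 2, i = 1, i = 0.
Intersections between consecutive envelope lines give the roots: for adjacent envelope indices i < j the intersection is x = (a_i − a_j) / (j − i). Reading off the sorted break points: {-5, -2, 1}.
Verification: at each break x_0, at least two indices attain the minimum of min_i(a_i + i · x_0).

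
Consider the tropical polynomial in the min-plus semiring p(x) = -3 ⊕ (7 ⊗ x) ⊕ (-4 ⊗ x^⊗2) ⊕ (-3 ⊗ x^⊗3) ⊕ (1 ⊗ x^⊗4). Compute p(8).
p(8) = -3

A tropical monomial a ⊗ x^⊗i evaluates to a + i · x. Evaluating each term at x = 8:
  Term 0 contributes -3 + 0 · 8 = -3
  Term 1 contributes 7 + 1 · 8 = 15
  Term 2 contributes -4 + 2 · 8 = 12
  Term 3 contributes -3 + 3 · 8 = 21
  Term 4 contributes 1 + 4 · 8 = 33
p(8) = ⊕ of these = min[-3, 15, 12, 21, 33] = -3.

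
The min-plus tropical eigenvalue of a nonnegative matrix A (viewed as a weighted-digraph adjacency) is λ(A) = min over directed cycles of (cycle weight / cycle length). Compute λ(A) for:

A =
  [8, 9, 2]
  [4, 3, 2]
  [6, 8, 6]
λ(A) = 3

Enumerate directed cycles and compute their means (weight / length). Sample:
  cycle 0 → 0: weight = 8, length = 1, mean = 8/1 ≈ 8.000
  cycle 1 → 1: weight = 3, length = 1, mean = 3/1 ≈ 3.000
  cycle 2 → 2: weight = 6, length = 1, mean = 6/1 ≈ 6.000
  cycle 0 → 1 → 0: weight = 13, length = 2, mean = 13/2 ≈ 6.500
  cycle 0 → 2 → 0: weight = 8, length = 2, mean = 8/2 ≈ 4.000
  cycle 1 → 0 → 1: weight = 13, length = 2, mean = 13/2 ≈ 6.500
Minimum mean = 3.000, attained e.g. along the cycle 1 → 1 with weight 3 and length 1. So λ(A) = 3/1 = 3.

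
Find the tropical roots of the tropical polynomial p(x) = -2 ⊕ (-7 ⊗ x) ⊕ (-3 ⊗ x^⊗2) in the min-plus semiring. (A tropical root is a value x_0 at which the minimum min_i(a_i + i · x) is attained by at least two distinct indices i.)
Roots: {-4, 5}

Each tropical root is a break point of the lower envelope of the lines y = a_i + i · x (there are 3 lines, with slopes 0, 1, ..., 2). Only the lines that attain the minimum somewhere contribute to roots; other lines are dominated. Here the surviving (envelope) indices are i = 2, i = 1, i = 0.
Intersections between consecutive envelope lines give the roots: for adjacent envelope indices i < j the intersection is x = (a_i − a_j) / (j − i). Reading off the sorted break points: {-4, 5}.
Verification: at each break x_0, at least two indices attain the minimum of min_i(a_i + i · x_0).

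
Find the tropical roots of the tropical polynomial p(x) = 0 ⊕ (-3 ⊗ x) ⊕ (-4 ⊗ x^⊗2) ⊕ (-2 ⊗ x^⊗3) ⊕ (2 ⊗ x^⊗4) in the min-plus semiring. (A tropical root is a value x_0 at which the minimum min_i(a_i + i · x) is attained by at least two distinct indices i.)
Roots: {-4, -2, 1, 3}

Each tropical root is a break point of the lower envelope of the lines y = a_i + i · x (there are 5 lines, with slopes 0, 1, ..., 4). Only the lines that attain the minimum somewhere contribute to roots; other lines are dominated. Here the surviving (envelope) indices are i = 4, i = 3, i = 2, i = 1, i = 0.
Intersections between consecutive envelope lines give the roots: for adjacent envelope indices i < j the intersection is x = (a_i − a_j) / (j − i). Reading off the sorted break points: {-4, -2, 1, 3}.
Verification: at each break x_0, at least two indices attain the minimum of min_i(a_i + i · x_0).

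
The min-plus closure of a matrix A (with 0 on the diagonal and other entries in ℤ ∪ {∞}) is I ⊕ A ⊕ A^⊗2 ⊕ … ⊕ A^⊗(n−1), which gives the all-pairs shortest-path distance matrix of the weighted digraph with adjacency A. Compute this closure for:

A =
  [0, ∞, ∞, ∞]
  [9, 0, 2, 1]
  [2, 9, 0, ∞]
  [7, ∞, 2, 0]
Closure =
  [0, ∞, ∞, ∞]
  [4, 0, 2, 1]
  [2, 9, 0, 10]
  [4, 11, 2, 0]

This is the Floyd-Warshall all-pairs shortest-path computation. For each intermediate vertex k = 0, 1, …, 3, update dist[i][j] ← min(dist[i][j], dist[i][k] + dist[k][j]). The final matrix gives, for each (i, j), the minimum total weight of any directed path from i to j (possibly empty when i = j).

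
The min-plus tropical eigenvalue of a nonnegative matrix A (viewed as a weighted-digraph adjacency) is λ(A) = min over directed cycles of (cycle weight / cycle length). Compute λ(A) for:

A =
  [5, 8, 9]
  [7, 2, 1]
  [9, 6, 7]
λ(A) = 2

Enumerate directed cycles and compute their means (weight / length). Sample:
  cycle 0 → 0: weight = 5, length = 1, mean = 5/1 ≈ 5.000
  cycle 1 → 1: weight = 2, length = 1, mean = 2/1 ≈ 2.000
  cycle 2 → 2: weight = 7, length = 1, mean = 7/1 ≈ 7.000
  cycle 0 → 1 → 0: weight = 15, length = 2, mean = 15/2 ≈ 7.500
  cycle 0 → 2 → 0: weight = 18, length = 2, mean = 18/2 ≈ 9.000
  cycle 1 → 0 → 1: weight = 15, length = 2, mean = 15/2 ≈ 7.500
Minimum mean = 2.000, attained e.g. along the cycle 1 → 1 with weight 2 and length 1. So λ(A) = 2/1 = 2.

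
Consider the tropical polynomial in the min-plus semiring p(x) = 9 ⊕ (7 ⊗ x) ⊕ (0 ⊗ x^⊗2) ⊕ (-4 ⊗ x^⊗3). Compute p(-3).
p(-3) = -13

A tropical monomial a ⊗ x^⊗i evaluates to a + i · x. Evaluating each term at x = -3:
  Term 0 contributes 9 + 0 · -3 = 9
  Term 1 contributes 7 + 1 · -3 = 4
  Term 2 contributes 0 + 2 · -3 = -6
  Term 3 contributes -4 + 3 · -3 = -13
p(-3) = ⊕ of these = min[9, 4, -6, -13] = -13.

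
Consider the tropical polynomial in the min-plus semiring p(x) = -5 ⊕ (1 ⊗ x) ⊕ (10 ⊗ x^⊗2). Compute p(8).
p(8) = -5

A tropical monomial a ⊗ x^⊗i evaluates to a + i · x. Evaluating each term at x = 8:
  Term 0 contributes -5 + 0 · 8 = -5
  Term 1 contributes 1 + 1 · 8 = 9
  Term 2 contributes 10 + 2 · 8 = 26
p(8) = ⊕ of these = min[-5, 9, 26] = -5.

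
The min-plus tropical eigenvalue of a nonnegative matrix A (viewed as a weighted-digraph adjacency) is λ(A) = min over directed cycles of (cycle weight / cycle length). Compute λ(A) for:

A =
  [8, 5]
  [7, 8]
λ(A) = 6

Enumerate directed cycles and compute their means (weight / length). Sample:
  cycle 0 → 0: weight = 8, length = 1, mean = 8/1 ≈ 8.000
  cycle 1 → 1: weight = 8, length = 1, mean = 8/1 ≈ 8.000
  cycle 0 → 1 → 0: weight = 12, length = 2, mean = 12/2 ≈ 6.000
  cycle 1 → 0 → 1: weight = 12, length = 2, mean = 12/2 ≈ 6.000
Minimum mean = 6.000, attained e.g. along the cycle 0 → 1 → 0 with weight 12 and length 2. So λ(A) = 12/2 = 6.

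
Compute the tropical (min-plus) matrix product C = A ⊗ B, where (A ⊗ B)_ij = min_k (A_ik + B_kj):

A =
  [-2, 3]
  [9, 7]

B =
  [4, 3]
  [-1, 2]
A ⊗ B =
  [2, 1]
  [6, 9]

Apply the min-plus product entry-by-entry:
  C[0][0] = min over k of (A[0][0] + B[0][0] = -2 + 4 = 2, A[0][1] + B[1][0] = 3 + -1 = 2) = 2 (attained at k = 0)
  C[0][1] = min over k of (A[0][0] + B[0][1] = -2 + 3 = 1, A[0][1] + B[1][1] = 3 + 2 = 5) = 1 (attained at k = 0)
  C[1][0] = min over k of (A[1][0] + B[0][0] = 9 + 4 = 13, A[1][1] + B[1][0] = 7 + -1 = 6) = 6 (attained at k = 1)
  C[1][1] = min over k of (A[1][0] + B[0][1] = 9 + 3 = 12, A[1][1] + B[1][1] = 7 + 2 = 9) = 9 (attained at k = 1)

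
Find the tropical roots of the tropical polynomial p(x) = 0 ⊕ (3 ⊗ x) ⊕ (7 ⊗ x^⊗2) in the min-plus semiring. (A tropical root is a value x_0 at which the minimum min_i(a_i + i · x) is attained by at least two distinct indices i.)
Roots: {-4, -3}

Each tropical root is a break point of the lower envelope of the lines y = a_i + i · x (there are 3 lines, with slopes 0, 1, ..., 2). Only the lines that attain the minimum somewhere contribute to roots; other lines are dominated. Here the surviving (envelope) indices are i = 2, i = 1, i = 0.
Intersections between consecutive envelope lines give the roots: for adjacent envelope indices i < j the intersection is x = (a_i − a_j) / (j − i). Reading off the sorted break points: {-4, -3}.
Verification: at each break x_0, at least two indices attain the minimum of min_i(a_i + i · x_0).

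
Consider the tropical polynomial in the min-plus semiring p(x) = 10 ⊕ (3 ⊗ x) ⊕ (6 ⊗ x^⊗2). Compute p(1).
p(1) = 4

A tropical monomial a ⊗ x^⊗i evaluates to a + i · x. Evaluating each term at x = 1:
  Term 0 contributes 10 + 0 · 1 = 10
  Term 1 contributes 3 + 1 · 1 = 4
  Term 2 contributes 6 + 2 · 1 = 8
p(1) = ⊕ of these = min[10, 4, 8] = 4.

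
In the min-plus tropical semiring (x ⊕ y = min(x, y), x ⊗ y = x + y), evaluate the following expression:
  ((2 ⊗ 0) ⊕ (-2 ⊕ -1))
((2 ⊗ 0) ⊕ (-2 ⊕ -1)) = -2

Expand innermost to outermost. Recall ⊕ takes the minimum of its arguments and ⊗ takes their sum. Working out the expression ((2 ⊗ 0) ⊕ (-2 ⊕ -1)) gives -2.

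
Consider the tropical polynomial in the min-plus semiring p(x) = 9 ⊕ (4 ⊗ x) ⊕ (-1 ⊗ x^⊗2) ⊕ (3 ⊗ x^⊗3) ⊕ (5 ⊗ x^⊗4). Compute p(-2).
p(-2) = -5

A tropical monomial a ⊗ x^⊗i evaluates to a + i · x. Evaluating each term at x = -2:
  Term 0 contributes 9 + 0 · -2 = 9
  Term 1 contributes 4 + 1 · -2 = 2
  Term 2 contributes -1 + 2 · -2 = -5
  Term 3 contributes 3 + 3 · -2 = -3
  Term 4 contributes 5 + 4 · -2 = -3
p(-2) = ⊕ of these = min[9, 2, -5, -3, -3] = -5.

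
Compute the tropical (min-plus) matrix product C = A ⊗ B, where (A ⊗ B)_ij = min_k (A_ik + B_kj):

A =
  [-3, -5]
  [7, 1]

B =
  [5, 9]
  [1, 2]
A ⊗ B =
  [-4, -3]
  [2, 3]

Apply the min-plus product entry-by-entry:
  C[0][0] = min over k of (A[0][0] + B[0][0] = -3 + 5 = 2, A[0][1] + B[1][0] = -5 + 1 = -4) = -4 (attained at k = 1)
  C[0][1] = min over k of (A[0][0] + B[0][1] = -3 + 9 = 6, A[0][1] + B[1][1] = -5 + 2 = -3) = -3 (attained at k = 1)
  C[1][0] = min over k of (A[1][0] + B[0][0] = 7 + 5 = 12, A[1][1] + B[1][0] = 1 + 1 = 2) = 2 (attained at k = 1)
  C[1][1] = min over k of (A[1][0] + B[0][1] = 7 + 9 = 16, A[1][1] + B[1][1] = 1 + 2 = 3) = 3 (attained at k = 1)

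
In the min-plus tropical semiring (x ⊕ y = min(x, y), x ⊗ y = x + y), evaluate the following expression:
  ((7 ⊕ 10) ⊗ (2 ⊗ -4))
((7 ⊕ 10) ⊗ (2 ⊗ -4)) = 5

Expand innermost to outermost. Recall ⊕ takes the minimum of its arguments and ⊗ takes their sum. Working out the expression ((7 ⊕ 10) ⊗ (2 ⊗ -4)) gives 5.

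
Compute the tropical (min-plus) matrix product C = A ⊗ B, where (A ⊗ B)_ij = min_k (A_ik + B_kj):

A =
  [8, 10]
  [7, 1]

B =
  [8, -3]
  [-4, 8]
A ⊗ B =
  [6, 5]
  [-3, 4]

Apply the min-plus product entry-by-entry:
  C[0][0] = min over k of (A[0][0] + B[0][0] = 8 + 8 = 16, A[0][1] + B[1][0] = 10 + -4 = 6) = 6 (attained at k = 1)
  C[0][1] = min over k of (A[0][0] + B[0][1] = 8 + -3 = 5, A[0][1] + B[1][1] = 10 + 8 = 18) = 5 (attained at k = 0)
  C[1][0] = min over k of (A[1][0] + B[0][0] = 7 + 8 = 15, A[1][1] + B[1][0] = 1 + -4 = -3) = -3 (attained at k = 1)
  C[1][1] = min over k of (A[1][0] + B[0][1] = 7 + -3 = 4, A[1][1] + B[1][1] = 1 + 8 = 9) = 4 (attained at k = 0)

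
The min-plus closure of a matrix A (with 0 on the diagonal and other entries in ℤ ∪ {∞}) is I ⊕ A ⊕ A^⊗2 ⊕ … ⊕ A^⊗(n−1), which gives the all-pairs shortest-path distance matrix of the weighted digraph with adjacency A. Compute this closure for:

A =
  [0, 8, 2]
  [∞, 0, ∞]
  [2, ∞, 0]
Closure =
  [0, 8, 2]
  [∞, 0, ∞]
  [2, 10, 0]

This is the Floyd-Warshall all-pairs shortest-path computation. For each intermediate vertex k = 0, 1, …, 2, update dist[i][j] ← min(dist[i][j], dist[i][k] + dist[k][j]). The final matrix gives, for each (i, j), the minimum total weight of any directed path from i to j (possibly empty when i = j).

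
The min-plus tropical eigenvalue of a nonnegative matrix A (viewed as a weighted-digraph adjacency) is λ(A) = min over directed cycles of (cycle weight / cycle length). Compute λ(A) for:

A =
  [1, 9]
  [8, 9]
λ(A) = 1

Enumerate directed cycles and compute their means (weight / length). Sample:
  cycle 0 → 0: weight = 1, length = 1, mean = 1/1 ≈ 1.000
  cycle 1 → 1: weight = 9, length = 1, mean = 9/1 ≈ 9.000
  cycle 0 → 1 → 0: weight = 17, length = 2, mean = 17/2 ≈ 8.500
  cycle 1 → 0 → 1: weight = 17, length = 2, mean = 17/2 ≈ 8.500
Minimum mean = 1.000, attained e.g. along the cycle 0 → 0 with weight 1 and length 1. So λ(A) = 1/1 = 1.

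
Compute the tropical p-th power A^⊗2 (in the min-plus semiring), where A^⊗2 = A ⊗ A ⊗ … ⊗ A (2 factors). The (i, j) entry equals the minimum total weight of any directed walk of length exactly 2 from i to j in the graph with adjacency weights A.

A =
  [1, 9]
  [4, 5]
A^⊗2 =
  [2, 10]
  [5, 10]

Each entry (A^⊗2)_ij equals the minimum over all length-2 walks i = v_0 → v_1 → … → v_2 = j of Σ_t A[v_t][v_{t+1}]. For example, for (i, j) = (0, 1) we minimise over 2 possible intermediate vertex sequences; the minimum is 10, attained along the walk 0 → 0 → 1.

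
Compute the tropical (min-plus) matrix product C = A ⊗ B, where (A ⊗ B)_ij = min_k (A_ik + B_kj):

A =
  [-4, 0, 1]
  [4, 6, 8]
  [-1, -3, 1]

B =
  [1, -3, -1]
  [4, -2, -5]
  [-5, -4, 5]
A ⊗ B =
  [-4, -7, -5]
  [3, 1, 1]
  [-4, -5, -8]

Apply the min-plus product entry-by-entry:
  C[0][0] = min over k of (A[0][0] + B[0][0] = -4 + 1 = -3, A[0][1] + B[1][0] = 0 + 4 = 4, A[0][2] + B[2][0] = 1 + -5 = -4) = -4 (attained at k = 2)
  C[0][1] = min over k of (A[0][0] + B[0][1] = -4 + -3 = -7, A[0][1] + B[1][1] = 0 + -2 = -2, A[0][2] + B[2][1] = 1 + -4 = -3) = -7 (attained at k = 0)
  C[0][2] = min over k of (A[0][0] + B[0][2] = -4 + -1 = -5, A[0][1] + B[1][2] = 0 + -5 = -5, A[0][2] + B[2][2] = 1 + 5 = 6) = -5 (attained at k = 0)
  C[1][0] = min over k of (A[1][0] + B[0][0] = 4 + 1 = 5, A[1][1] + B[1][0] = 6 + 4 = 10, A[1][2] + B[2][0] = 8 + -5 = 3) = 3 (attained at k = 2)
  C[1][1] = min over k of (A[1][0] + B[0][1] = 4 + -3 = 1, A[1][1] + B[1][1] = 6 + -2 = 4, A[1][2] + B[2][1] = 8 + -4 = 4) = 1 (attained at k = 0)
  C[1][2] = min over k of (A[1][0] + B[0][2] = 4 + -1 = 3, A[1][1] + B[1][2] = 6 + -5 = 1, A[1][2] + B[2][2] = 8 + 5 = 13) = 1 (attained at k = 1)
  C[2][0] = min over k of (A[2][0] + B[0][0] = -1 + 1 = 0, A[2][1] + B[1][0] = -3 + 4 = 1, A[2][2] + B[2][0] = 1 + -5 = -4) = -4 (attained at k = 2)
  C[2][1] = min over k of (A[2][0] + B[0][1] = -1 + -3 = -4, A[2][1] + B[1][1] = -3 + -2 = -5, A[2][2] + B[2][1] = 1 + -4 = -3) = -5 (attained at k = 1)
  C[2][2] = min over k of (A[2][0] + B[0][2] = -1 + -1 = -2, A[2][1] + B[1][2] = -3 + -5 = -8, A[2][2] + B[2][2] = 1 + 5 = 6) = -8 (attained at k = 1)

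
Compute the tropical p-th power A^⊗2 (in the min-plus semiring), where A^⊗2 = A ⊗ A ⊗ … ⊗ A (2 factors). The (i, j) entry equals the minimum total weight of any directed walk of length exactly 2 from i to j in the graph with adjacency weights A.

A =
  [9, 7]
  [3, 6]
A^⊗2 =
  [10, 13]
  [9, 10]

Each entry (A^⊗2)_ij equals the minimum over all length-2 walks i = v_0 → v_1 → … → v_2 = j of Σ_t A[v_t][v_{t+1}]. For example, for (i, j) = (0, 1) we minimise over 2 possible intermediate vertex sequences; the minimum is 13, attained along the walk 0 → 1 → 1.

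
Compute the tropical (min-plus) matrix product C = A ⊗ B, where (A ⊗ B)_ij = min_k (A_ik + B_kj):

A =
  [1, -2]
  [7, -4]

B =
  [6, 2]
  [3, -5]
A ⊗ B =
  [1, -7]
  [-1, -9]

Apply the min-plus product entry-by-entry:
  C[0][0] = min over k of (A[0][0] + B[0][0] = 1 + 6 = 7, A[0][1] + B[1][0] = -2 + 3 = 1) = 1 (attained at k = 1)
  C[0][1] = min over k of (A[0][0] + B[0][1] = 1 + 2 = 3, A[0][1] + B[1][1] = -2 + -5 = -7) = -7 (attained at k = 1)
  C[1][0] = min over k of (A[1][0] + B[0][0] = 7 + 6 = 13, A[1][1] + B[1][0] = -4 + 3 = -1) = -1 (attained at k = 1)
  C[1][1] = min over k of (A[1][0] + B[0][1] = 7 + 2 = 9, A[1][1] + B[1][1] = -4 + -5 = -9) = -9 (attained at k = 1)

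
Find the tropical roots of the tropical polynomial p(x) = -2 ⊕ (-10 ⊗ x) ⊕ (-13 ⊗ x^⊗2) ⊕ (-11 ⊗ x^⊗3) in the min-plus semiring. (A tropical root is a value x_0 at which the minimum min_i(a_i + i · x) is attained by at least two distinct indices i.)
Roots: {-2, 3, 8}

Each tropical root is a break point of the lower envelope of the lines y = a_i + i · x (there are 4 lines, with slopes 0, 1, ..., 3). Only the lines that attain the minimum somewhere contribute to roots; other lines are dominated. Here the surviving (envelope) indices are i = 3, i = 2, i = 1, i = 0.
Intersections between consecutive envelope lines give the roots: for adjacent envelope indices i < j the intersection is x = (a_i − a_j) / (j − i). Reading off the sorted break points: {-2, 3, 8}.
Verification: at each break x_0, at least two indices attain the minimum of min_i(a_i + i · x_0).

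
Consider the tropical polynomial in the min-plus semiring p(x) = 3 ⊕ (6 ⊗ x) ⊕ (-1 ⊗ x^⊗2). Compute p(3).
p(3) = 3

A tropical monomial a ⊗ x^⊗i evaluates to a + i · x. Evaluating each term at x = 3:
  Term 0 contributes 3 + 0 · 3 = 3
  Term 1 contributes 6 + 1 · 3 = 9
  Term 2 contributes -1 + 2 · 3 = 5
p(3) = ⊕ of these = min[3, 9, 5] = 3.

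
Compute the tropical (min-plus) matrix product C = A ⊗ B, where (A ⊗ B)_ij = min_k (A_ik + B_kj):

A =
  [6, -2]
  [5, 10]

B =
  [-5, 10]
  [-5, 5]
A ⊗ B =
  [-7, 3]
  [0, 15]

Apply the min-plus product entry-by-entry:
  C[0][0] = min over k of (A[0][0] + B[0][0] = 6 + -5 = 1, A[0][1] + B[1][0] = -2 + -5 = -7) = -7 (attained at k = 1)
  C[0][1] = min over k of (A[0][0] + B[0][1] = 6 + 10 = 16, A[0][1] + B[1][1] = -2 + 5 = 3) = 3 (attained at k = 1)
  C[1][0] = min over k of (A[1][0] + B[0][0] = 5 + -5 = 0, A[1][1] + B[1][0] = 10 + -5 = 5) = 0 (attained at k = 0)
  C[1][1] = min over k of (A[1][0] + B[0][1] = 5 + 10 = 15, A[1][1] + B[1][1] = 10 + 5 = 15) = 15 (attained at k = 0)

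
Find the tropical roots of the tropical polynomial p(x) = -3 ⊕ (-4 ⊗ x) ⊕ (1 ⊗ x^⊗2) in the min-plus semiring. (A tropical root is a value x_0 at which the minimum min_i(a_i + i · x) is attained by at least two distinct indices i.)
Roots: {-5, 1}

Each tropical root is a break point of the lower envelope of the lines y = a_i + i · x (there are 3 lines, with slopes 0, 1, ..., 2). Only the lines that attain the minimum somewhere contribute to roots; other lines are dominated. Here the surviving (envelope) indices are i = 2, i = 1, i = 0.
Intersections between consecutive envelope lines give the roots: for adjacent envelope indices i < j the intersection is x = (a_i − a_j) / (j − i). Reading off the sorted break points: {-5, 1}.
Verification: at each break x_0, at least two indices attain the minimum of min_i(a_i + i · x_0).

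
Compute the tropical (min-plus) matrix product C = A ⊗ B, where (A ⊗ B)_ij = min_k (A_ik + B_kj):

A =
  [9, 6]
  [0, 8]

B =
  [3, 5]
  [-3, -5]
A ⊗ B =
  [3, 1]
  [3, 3]

Apply the min-plus product entry-by-entry:
  C[0][0] = min over k of (A[0][0] + B[0][0] = 9 + 3 = 12, A[0][1] + B[1][0] = 6 + -3 = 3) = 3 (attained at k = 1)
  C[0][1] = min over k of (A[0][0] + B[0][1] = 9 + 5 = 14, A[0][1] + B[1][1] = 6 + -5 = 1) = 1 (attained at k = 1)
  C[1][0] = min over k of (A[1][0] + B[0][0] = 0 + 3 = 3, A[1][1] + B[1][0] = 8 + -3 = 5) = 3 (attained at k = 0)
  C[1][1] = min over k of (A[1][0] + B[0][1] = 0 + 5 = 5, A[1][1] + B[1][1] = 8 + -5 = 3) = 3 (attained at k = 1)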